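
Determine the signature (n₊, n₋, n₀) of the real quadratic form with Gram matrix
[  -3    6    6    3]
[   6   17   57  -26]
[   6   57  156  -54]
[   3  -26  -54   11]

Answer: (3, 1, 0)

Derivation:
step 0: pivot -3 → sign −
step 1: pivot 29 → sign +
step 2: pivot 111/29 → sign +
step 3: pivot 6/37 → sign +
signature = (3, 1, 0)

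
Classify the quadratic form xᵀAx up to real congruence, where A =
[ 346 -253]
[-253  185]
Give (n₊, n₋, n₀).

step 0: pivot 346 → sign +
step 1: pivot 1/346 → sign +
signature = (2, 0, 0)

Answer: (2, 0, 0)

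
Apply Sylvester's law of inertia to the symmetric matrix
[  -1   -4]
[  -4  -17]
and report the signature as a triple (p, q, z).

step 0: pivot -1 → sign −
step 1: pivot -1 → sign −
signature = (0, 2, 0)

Answer: (0, 2, 0)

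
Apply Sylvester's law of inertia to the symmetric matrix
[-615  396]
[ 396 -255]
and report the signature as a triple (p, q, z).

step 0: pivot -615 → sign −
step 1: pivot -3/205 → sign −
signature = (0, 2, 0)

Answer: (0, 2, 0)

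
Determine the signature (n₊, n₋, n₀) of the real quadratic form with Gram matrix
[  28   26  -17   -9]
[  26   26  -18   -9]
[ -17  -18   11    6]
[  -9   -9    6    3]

Answer: (2, 2, 0)

Derivation:
step 0: pivot 28 → sign +
step 1: pivot 13/7 → sign +
step 2: pivot -51/26 → sign −
step 3: pivot -3/34 → sign −
signature = (2, 2, 0)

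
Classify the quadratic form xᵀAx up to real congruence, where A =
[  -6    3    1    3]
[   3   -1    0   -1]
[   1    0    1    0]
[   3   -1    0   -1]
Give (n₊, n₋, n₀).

step 0: pivot -6 → sign −
step 1: pivot 1/2 → sign +
step 2: pivot 2/3 → sign +
step 3: row/col 3 already zero → sign 0
signature = (2, 1, 1)

Answer: (2, 1, 1)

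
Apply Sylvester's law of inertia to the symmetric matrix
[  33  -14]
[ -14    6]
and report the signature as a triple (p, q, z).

Answer: (2, 0, 0)

Derivation:
step 0: pivot 33 → sign +
step 1: pivot 2/33 → sign +
signature = (2, 0, 0)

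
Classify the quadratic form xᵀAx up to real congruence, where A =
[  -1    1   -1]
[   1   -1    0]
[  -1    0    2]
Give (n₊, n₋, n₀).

Answer: (1, 2, 0)

Derivation:
step 0: pivot -1 → sign −
step 1: pivot 3 → sign +
step 2: pivot -1/3 → sign −
signature = (1, 2, 0)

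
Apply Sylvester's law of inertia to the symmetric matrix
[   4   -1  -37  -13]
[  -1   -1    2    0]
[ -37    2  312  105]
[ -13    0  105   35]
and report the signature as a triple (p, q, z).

step 0: pivot 4 → sign +
step 1: pivot -5/4 → sign −
step 2: pivot 59/5 → sign +
step 3: pivot 6/59 → sign +
signature = (3, 1, 0)

Answer: (3, 1, 0)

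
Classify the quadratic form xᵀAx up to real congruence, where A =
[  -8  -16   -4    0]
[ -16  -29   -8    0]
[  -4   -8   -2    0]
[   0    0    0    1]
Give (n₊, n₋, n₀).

Answer: (2, 1, 1)

Derivation:
step 0: pivot -8 → sign −
step 1: pivot 3 → sign +
step 2: pivot 1 → sign +
step 3: row/col 3 already zero → sign 0
signature = (2, 1, 1)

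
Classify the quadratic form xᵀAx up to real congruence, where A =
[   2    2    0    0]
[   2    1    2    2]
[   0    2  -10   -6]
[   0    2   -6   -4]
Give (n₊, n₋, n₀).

Answer: (2, 2, 0)

Derivation:
step 0: pivot 2 → sign +
step 1: pivot -1 → sign −
step 2: pivot -6 → sign −
step 3: pivot 2/3 → sign +
signature = (2, 2, 0)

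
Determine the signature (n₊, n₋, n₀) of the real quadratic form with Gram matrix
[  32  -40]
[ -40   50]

step 0: pivot 32 → sign +
step 1: row/col 1 already zero → sign 0
signature = (1, 0, 1)

Answer: (1, 0, 1)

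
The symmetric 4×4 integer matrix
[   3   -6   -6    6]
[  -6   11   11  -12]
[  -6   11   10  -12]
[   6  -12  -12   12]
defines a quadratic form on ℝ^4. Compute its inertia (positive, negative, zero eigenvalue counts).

Answer: (1, 2, 1)

Derivation:
step 0: pivot 3 → sign +
step 1: pivot -1 → sign −
step 2: pivot -1 → sign −
step 3: row/col 3 already zero → sign 0
signature = (1, 2, 1)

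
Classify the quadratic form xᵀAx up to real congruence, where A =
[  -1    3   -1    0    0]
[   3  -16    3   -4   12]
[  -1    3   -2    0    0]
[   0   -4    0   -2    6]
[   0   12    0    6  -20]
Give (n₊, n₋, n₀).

step 0: pivot -1 → sign −
step 1: pivot -7 → sign −
step 2: pivot -1 → sign −
step 3: pivot 2/7 → sign +
step 4: pivot -2 → sign −
signature = (1, 4, 0)

Answer: (1, 4, 0)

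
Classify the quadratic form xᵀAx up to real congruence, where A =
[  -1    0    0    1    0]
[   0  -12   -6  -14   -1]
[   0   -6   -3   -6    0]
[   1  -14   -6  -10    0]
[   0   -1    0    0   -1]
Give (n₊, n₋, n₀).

step 0: pivot -1 → sign −
step 1: pivot -12 → sign −
step 2: pivot 22/3 → sign +
step 3: pivot -3/22 → sign −
step 4: pivot -1/4 → sign −
signature = (1, 4, 0)

Answer: (1, 4, 0)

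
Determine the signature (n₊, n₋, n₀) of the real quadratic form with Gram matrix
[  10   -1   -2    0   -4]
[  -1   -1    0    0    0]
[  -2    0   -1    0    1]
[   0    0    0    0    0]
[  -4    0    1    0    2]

step 0: pivot 10 → sign +
step 1: pivot -11/10 → sign −
step 2: pivot -15/11 → sign −
step 3: pivot 3/5 → sign +
step 4: row/col 4 already zero → sign 0
signature = (2, 2, 1)

Answer: (2, 2, 1)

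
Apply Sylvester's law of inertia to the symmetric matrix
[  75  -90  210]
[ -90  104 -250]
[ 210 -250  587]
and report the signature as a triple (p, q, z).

Answer: (1, 1, 1)

Derivation:
step 0: pivot 75 → sign +
step 1: pivot -4 → sign −
step 2: row/col 2 already zero → sign 0
signature = (1, 1, 1)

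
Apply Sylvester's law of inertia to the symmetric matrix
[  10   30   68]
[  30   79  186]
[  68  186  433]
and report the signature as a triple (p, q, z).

step 0: pivot 10 → sign +
step 1: pivot -11 → sign −
step 2: pivot 3/55 → sign +
signature = (2, 1, 0)

Answer: (2, 1, 0)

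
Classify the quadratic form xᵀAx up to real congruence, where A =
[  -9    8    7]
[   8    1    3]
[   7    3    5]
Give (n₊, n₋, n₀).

Answer: (1, 2, 0)

Derivation:
step 0: pivot -9 → sign −
step 1: pivot 73/9 → sign +
step 2: pivot -3/73 → sign −
signature = (1, 2, 0)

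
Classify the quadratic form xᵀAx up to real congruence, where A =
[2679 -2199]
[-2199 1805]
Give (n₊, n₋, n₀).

Answer: (1, 1, 0)

Derivation:
step 0: pivot 2679 → sign +
step 1: pivot -2/893 → sign −
signature = (1, 1, 0)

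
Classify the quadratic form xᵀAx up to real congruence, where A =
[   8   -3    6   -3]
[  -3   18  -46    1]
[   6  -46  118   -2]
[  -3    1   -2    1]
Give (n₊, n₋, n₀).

step 0: pivot 8 → sign +
step 1: pivot 135/8 → sign +
step 2: pivot 2/27 → sign +
step 3: pivot -1/5 → sign −
signature = (3, 1, 0)

Answer: (3, 1, 0)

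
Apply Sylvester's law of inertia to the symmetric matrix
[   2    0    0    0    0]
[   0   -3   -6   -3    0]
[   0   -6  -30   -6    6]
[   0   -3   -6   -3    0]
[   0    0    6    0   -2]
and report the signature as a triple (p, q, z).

Answer: (1, 2, 2)

Derivation:
step 0: pivot 2 → sign +
step 1: pivot -3 → sign −
step 2: pivot -18 → sign −
step 3: row/col 3 already zero → sign 0
step 4: row/col 4 already zero → sign 0
signature = (1, 2, 2)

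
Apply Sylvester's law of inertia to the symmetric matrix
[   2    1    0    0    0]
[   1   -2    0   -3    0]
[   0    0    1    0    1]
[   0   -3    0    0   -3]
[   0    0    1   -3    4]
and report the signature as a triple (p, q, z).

Answer: (4, 1, 0)

Derivation:
step 0: pivot 2 → sign +
step 1: pivot -5/2 → sign −
step 2: pivot 1 → sign +
step 3: pivot 18/5 → sign +
step 4: pivot 1/2 → sign +
signature = (4, 1, 0)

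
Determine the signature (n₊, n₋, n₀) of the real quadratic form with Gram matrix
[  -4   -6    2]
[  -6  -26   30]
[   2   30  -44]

step 0: pivot -4 → sign −
step 1: pivot -17 → sign −
step 2: pivot -2/17 → sign −
signature = (0, 3, 0)

Answer: (0, 3, 0)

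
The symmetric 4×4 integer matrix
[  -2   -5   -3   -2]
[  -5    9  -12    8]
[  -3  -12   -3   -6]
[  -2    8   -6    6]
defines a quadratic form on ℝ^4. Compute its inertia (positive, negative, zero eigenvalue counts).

step 0: pivot -2 → sign −
step 1: pivot 43/2 → sign +
step 2: pivot 24/43 → sign +
step 3: row/col 3 already zero → sign 0
signature = (2, 1, 1)

Answer: (2, 1, 1)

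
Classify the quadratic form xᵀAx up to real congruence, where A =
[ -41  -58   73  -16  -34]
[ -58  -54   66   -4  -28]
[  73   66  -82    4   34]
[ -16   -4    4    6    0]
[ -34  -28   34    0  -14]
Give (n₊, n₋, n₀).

Answer: (1, 4, 0)

Derivation:
step 0: pivot -41 → sign −
step 1: pivot 1150/41 → sign +
step 2: pivot -887/575 → sign −
step 3: pivot -78/887 → sign −
step 4: pivot -2/13 → sign −
signature = (1, 4, 0)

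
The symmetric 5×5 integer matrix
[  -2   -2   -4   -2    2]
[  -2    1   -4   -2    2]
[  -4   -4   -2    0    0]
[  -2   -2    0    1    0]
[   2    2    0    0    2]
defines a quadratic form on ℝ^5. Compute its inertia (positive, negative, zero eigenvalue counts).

Answer: (3, 1, 1)

Derivation:
step 0: pivot -2 → sign −
step 1: pivot 3 → sign +
step 2: pivot 6 → sign +
step 3: pivot 1/3 → sign +
step 4: row/col 4 already zero → sign 0
signature = (3, 1, 1)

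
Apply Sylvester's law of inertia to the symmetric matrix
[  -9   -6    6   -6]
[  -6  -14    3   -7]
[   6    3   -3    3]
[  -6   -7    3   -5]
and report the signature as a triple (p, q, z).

step 0: pivot -9 → sign −
step 1: pivot -10 → sign −
step 2: pivot 11/10 → sign +
step 3: pivot -6/11 → sign −
signature = (1, 3, 0)

Answer: (1, 3, 0)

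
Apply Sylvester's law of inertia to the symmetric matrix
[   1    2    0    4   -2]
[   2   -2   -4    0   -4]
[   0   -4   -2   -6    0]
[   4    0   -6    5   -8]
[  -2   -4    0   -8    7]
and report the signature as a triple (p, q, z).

Answer: (3, 2, 0)

Derivation:
step 0: pivot 1 → sign +
step 1: pivot -6 → sign −
step 2: pivot 2/3 → sign +
step 3: pivot -1 → sign −
step 4: pivot 3 → sign +
signature = (3, 2, 0)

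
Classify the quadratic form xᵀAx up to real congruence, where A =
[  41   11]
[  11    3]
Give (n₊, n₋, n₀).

Answer: (2, 0, 0)

Derivation:
step 0: pivot 41 → sign +
step 1: pivot 2/41 → sign +
signature = (2, 0, 0)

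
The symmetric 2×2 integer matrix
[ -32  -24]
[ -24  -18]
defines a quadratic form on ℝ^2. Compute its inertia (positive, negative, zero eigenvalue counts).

step 0: pivot -32 → sign −
step 1: row/col 1 already zero → sign 0
signature = (0, 1, 1)

Answer: (0, 1, 1)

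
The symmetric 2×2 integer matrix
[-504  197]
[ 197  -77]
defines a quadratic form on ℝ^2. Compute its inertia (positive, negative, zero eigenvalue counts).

Answer: (1, 1, 0)

Derivation:
step 0: pivot -504 → sign −
step 1: pivot 1/504 → sign +
signature = (1, 1, 0)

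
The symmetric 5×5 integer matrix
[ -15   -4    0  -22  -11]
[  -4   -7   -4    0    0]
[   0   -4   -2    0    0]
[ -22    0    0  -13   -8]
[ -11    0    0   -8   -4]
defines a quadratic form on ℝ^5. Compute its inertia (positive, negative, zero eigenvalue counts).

step 0: pivot -15 → sign −
step 1: pivot -89/15 → sign −
step 2: pivot 62/89 → sign +
step 3: pivot 81/31 → sign +
step 4: pivot -1/9 → sign −
signature = (2, 3, 0)

Answer: (2, 3, 0)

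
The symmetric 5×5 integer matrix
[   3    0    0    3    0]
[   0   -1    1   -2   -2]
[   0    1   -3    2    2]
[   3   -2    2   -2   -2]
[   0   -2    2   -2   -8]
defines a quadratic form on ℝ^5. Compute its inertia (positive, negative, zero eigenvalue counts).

step 0: pivot 3 → sign +
step 1: pivot -1 → sign −
step 2: pivot -2 → sign −
step 3: pivot -1 → sign −
step 4: row/col 4 already zero → sign 0
signature = (1, 3, 1)

Answer: (1, 3, 1)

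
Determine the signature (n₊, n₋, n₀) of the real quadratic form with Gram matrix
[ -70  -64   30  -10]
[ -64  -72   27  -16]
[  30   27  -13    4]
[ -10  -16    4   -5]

Answer: (0, 4, 0)

Derivation:
step 0: pivot -70 → sign −
step 1: pivot -472/35 → sign −
step 2: pivot -61/472 → sign −
step 3: pivot -3/61 → sign −
signature = (0, 4, 0)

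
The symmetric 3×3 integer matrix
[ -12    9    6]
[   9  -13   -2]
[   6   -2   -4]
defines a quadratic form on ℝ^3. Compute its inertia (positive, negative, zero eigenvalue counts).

step 0: pivot -12 → sign −
step 1: pivot -25/4 → sign −
step 2: row/col 2 already zero → sign 0
signature = (0, 2, 1)

Answer: (0, 2, 1)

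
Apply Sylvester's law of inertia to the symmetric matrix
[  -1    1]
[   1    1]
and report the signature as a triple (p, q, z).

step 0: pivot -1 → sign −
step 1: pivot 2 → sign +
signature = (1, 1, 0)

Answer: (1, 1, 0)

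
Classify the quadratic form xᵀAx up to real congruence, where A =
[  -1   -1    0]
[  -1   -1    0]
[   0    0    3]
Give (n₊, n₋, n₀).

Answer: (1, 1, 1)

Derivation:
step 0: pivot -1 → sign −
step 1: pivot 3 → sign +
step 2: row/col 2 already zero → sign 0
signature = (1, 1, 1)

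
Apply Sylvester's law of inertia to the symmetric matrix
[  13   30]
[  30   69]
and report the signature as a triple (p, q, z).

step 0: pivot 13 → sign +
step 1: pivot -3/13 → sign −
signature = (1, 1, 0)

Answer: (1, 1, 0)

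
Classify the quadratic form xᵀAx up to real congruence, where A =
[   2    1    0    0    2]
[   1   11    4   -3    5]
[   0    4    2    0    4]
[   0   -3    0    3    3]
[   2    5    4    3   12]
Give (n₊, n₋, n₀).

step 0: pivot 2 → sign +
step 1: pivot 21/2 → sign +
step 2: pivot 10/21 → sign +
step 3: pivot -3/5 → sign −
step 4: pivot 1 → sign +
signature = (4, 1, 0)

Answer: (4, 1, 0)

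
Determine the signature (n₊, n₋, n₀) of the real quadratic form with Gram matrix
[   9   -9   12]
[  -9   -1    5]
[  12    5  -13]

Answer: (1, 2, 0)

Derivation:
step 0: pivot 9 → sign +
step 1: pivot -10 → sign −
step 2: pivot -1/10 → sign −
signature = (1, 2, 0)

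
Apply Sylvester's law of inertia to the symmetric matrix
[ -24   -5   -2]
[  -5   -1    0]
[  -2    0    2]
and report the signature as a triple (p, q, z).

step 0: pivot -24 → sign −
step 1: pivot 1/24 → sign +
step 2: pivot -2 → sign −
signature = (1, 2, 0)

Answer: (1, 2, 0)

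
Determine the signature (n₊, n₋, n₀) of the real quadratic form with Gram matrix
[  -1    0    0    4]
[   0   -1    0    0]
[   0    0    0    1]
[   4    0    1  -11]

step 0: pivot -1 → sign −
step 1: pivot -1 → sign −
step 2: pivot 5 → sign +
step 3: pivot -1/5 → sign −
signature = (1, 3, 0)

Answer: (1, 3, 0)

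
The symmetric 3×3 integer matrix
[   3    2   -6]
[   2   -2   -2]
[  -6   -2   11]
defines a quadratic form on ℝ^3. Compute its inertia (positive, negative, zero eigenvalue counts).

Answer: (2, 1, 0)

Derivation:
step 0: pivot 3 → sign +
step 1: pivot -10/3 → sign −
step 2: pivot 1/5 → sign +
signature = (2, 1, 0)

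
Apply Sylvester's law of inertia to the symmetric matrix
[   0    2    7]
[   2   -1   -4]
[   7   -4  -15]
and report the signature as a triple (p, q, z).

Answer: (2, 1, 0)

Derivation:
step 0: pivot -1 → sign −
step 1: pivot 4 → sign +
step 2: pivot 3/4 → sign +
signature = (2, 1, 0)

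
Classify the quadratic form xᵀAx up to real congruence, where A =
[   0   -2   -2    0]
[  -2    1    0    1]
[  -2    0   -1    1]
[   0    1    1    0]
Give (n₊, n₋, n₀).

Answer: (1, 1, 2)

Derivation:
step 0: pivot 1 → sign +
step 1: pivot -4 → sign −
step 2: row/col 2 already zero → sign 0
step 3: row/col 3 already zero → sign 0
signature = (1, 1, 2)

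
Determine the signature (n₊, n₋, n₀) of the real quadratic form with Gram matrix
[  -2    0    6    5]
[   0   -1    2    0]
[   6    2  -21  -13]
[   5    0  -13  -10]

step 0: pivot -2 → sign −
step 1: pivot -1 → sign −
step 2: pivot 1 → sign +
step 3: pivot -3/2 → sign −
signature = (1, 3, 0)

Answer: (1, 3, 0)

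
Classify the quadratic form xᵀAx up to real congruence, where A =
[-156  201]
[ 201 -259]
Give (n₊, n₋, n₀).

Answer: (0, 2, 0)

Derivation:
step 0: pivot -156 → sign −
step 1: pivot -1/52 → sign −
signature = (0, 2, 0)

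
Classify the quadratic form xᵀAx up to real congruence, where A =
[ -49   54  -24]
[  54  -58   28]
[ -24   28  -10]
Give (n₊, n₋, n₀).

Answer: (2, 1, 0)

Derivation:
step 0: pivot -49 → sign −
step 1: pivot 74/49 → sign +
step 2: pivot 6/37 → sign +
signature = (2, 1, 0)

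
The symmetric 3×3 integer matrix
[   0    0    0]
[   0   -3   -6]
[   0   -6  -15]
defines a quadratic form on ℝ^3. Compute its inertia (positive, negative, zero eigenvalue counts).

Answer: (0, 2, 1)

Derivation:
step 0: pivot -3 → sign −
step 1: pivot -3 → sign −
step 2: row/col 2 already zero → sign 0
signature = (0, 2, 1)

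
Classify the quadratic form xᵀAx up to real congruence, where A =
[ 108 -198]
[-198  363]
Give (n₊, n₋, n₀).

step 0: pivot 108 → sign +
step 1: row/col 1 already zero → sign 0
signature = (1, 0, 1)

Answer: (1, 0, 1)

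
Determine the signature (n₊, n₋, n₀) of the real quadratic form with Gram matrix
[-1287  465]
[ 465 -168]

Answer: (1, 1, 0)

Derivation:
step 0: pivot -1287 → sign −
step 1: pivot 1/143 → sign +
signature = (1, 1, 0)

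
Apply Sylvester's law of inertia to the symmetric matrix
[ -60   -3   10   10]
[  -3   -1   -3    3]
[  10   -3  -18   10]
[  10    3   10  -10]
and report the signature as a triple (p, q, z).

step 0: pivot -60 → sign −
step 1: pivot -17/20 → sign −
step 2: pivot -98/51 → sign −
step 3: row/col 3 already zero → sign 0
signature = (0, 3, 1)

Answer: (0, 3, 1)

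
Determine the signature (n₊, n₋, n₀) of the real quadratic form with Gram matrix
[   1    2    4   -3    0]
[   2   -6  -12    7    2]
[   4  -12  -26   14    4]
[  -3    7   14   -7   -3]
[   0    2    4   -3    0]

step 0: pivot 1 → sign +
step 1: pivot -10 → sign −
step 2: pivot -2 → sign −
step 3: pivot 9/10 → sign +
step 4: pivot 2/9 → sign +
signature = (3, 2, 0)

Answer: (3, 2, 0)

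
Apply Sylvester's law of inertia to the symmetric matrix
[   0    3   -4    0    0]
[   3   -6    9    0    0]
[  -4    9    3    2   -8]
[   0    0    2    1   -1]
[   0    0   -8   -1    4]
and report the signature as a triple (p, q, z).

step 0: pivot -6 → sign −
step 1: pivot 3/2 → sign +
step 2: pivot 49/3 → sign +
step 3: pivot 37/49 → sign +
step 4: pivot 3/37 → sign +
signature = (4, 1, 0)

Answer: (4, 1, 0)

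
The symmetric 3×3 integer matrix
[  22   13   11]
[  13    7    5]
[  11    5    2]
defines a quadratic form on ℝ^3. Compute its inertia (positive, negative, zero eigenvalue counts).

step 0: pivot 22 → sign +
step 1: pivot -15/22 → sign −
step 2: pivot -1/5 → sign −
signature = (1, 2, 0)

Answer: (1, 2, 0)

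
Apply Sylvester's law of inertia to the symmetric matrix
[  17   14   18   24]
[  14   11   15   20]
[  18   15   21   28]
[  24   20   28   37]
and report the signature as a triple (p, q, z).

Answer: (2, 2, 0)

Derivation:
step 0: pivot 17 → sign +
step 1: pivot -9/17 → sign −
step 2: pivot 2 → sign +
step 3: pivot -1/3 → sign −
signature = (2, 2, 0)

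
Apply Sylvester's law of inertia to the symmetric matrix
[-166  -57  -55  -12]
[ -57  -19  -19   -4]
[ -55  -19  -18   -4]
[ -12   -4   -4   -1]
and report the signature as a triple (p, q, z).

Answer: (2, 2, 0)

Derivation:
step 0: pivot -166 → sign −
step 1: pivot 95/166 → sign +
step 2: pivot 1/5 → sign +
step 3: pivot -3/19 → sign −
signature = (2, 2, 0)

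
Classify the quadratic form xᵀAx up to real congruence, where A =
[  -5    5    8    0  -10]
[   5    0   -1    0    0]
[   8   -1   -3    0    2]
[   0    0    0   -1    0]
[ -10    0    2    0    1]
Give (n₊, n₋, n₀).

step 0: pivot -5 → sign −
step 1: pivot 5 → sign +
step 2: pivot -1 → sign −
step 3: pivot 1 → sign +
step 4: row/col 4 already zero → sign 0
signature = (2, 2, 1)

Answer: (2, 2, 1)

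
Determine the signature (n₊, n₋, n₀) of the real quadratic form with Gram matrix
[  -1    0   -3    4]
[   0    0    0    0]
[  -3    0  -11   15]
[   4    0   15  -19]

Answer: (1, 2, 1)

Derivation:
step 0: pivot -1 → sign −
step 1: pivot -2 → sign −
step 2: pivot 3/2 → sign +
step 3: row/col 3 already zero → sign 0
signature = (1, 2, 1)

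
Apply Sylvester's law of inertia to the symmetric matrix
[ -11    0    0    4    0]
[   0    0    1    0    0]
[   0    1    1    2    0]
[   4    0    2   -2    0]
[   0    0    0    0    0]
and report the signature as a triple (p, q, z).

step 0: pivot -11 → sign −
step 1: pivot 1 → sign +
step 2: pivot -1 → sign −
step 3: pivot -6/11 → sign −
step 4: row/col 4 already zero → sign 0
signature = (1, 3, 1)

Answer: (1, 3, 1)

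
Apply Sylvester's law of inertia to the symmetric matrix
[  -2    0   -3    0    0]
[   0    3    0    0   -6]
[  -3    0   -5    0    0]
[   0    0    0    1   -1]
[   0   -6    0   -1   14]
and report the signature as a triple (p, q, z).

step 0: pivot -2 → sign −
step 1: pivot 3 → sign +
step 2: pivot -1/2 → sign −
step 3: pivot 1 → sign +
step 4: pivot 1 → sign +
signature = (3, 2, 0)

Answer: (3, 2, 0)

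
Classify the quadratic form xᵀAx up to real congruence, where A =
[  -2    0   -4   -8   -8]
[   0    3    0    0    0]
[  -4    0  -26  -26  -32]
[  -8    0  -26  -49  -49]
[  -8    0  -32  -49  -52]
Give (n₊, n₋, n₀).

step 0: pivot -2 → sign −
step 1: pivot 3 → sign +
step 2: pivot -18 → sign −
step 3: pivot -103/9 → sign −
step 4: pivot -3/103 → sign −
signature = (1, 4, 0)

Answer: (1, 4, 0)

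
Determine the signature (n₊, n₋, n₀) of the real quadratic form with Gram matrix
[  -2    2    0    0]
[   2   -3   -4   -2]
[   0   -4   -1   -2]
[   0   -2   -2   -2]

step 0: pivot -2 → sign −
step 1: pivot -1 → sign −
step 2: pivot 15 → sign +
step 3: pivot -2/5 → sign −
signature = (1, 3, 0)

Answer: (1, 3, 0)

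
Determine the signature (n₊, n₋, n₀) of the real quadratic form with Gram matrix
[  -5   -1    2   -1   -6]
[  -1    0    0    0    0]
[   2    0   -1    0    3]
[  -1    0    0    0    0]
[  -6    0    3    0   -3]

Answer: (2, 2, 1)

Derivation:
step 0: pivot -5 → sign −
step 1: pivot 1/5 → sign +
step 2: pivot -1 → sign −
step 3: pivot 6 → sign +
step 4: row/col 4 already zero → sign 0
signature = (2, 2, 1)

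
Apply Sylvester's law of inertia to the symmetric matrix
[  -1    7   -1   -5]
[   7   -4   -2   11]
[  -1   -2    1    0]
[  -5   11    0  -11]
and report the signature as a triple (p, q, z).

step 0: pivot -1 → sign −
step 1: pivot 45 → sign +
step 2: pivot 1/5 → sign +
step 3: pivot 1 → sign +
signature = (3, 1, 0)

Answer: (3, 1, 0)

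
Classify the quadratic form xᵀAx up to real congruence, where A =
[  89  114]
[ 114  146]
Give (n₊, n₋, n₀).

Answer: (1, 1, 0)

Derivation:
step 0: pivot 89 → sign +
step 1: pivot -2/89 → sign −
signature = (1, 1, 0)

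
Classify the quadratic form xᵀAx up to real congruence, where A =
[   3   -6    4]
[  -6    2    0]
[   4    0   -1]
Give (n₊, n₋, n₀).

Answer: (2, 1, 0)

Derivation:
step 0: pivot 3 → sign +
step 1: pivot -10 → sign −
step 2: pivot 1/15 → sign +
signature = (2, 1, 0)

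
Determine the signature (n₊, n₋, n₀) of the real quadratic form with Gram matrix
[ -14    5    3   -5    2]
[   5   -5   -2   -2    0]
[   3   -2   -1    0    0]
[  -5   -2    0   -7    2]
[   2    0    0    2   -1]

step 0: pivot -14 → sign −
step 1: pivot -45/14 → sign −
step 2: pivot -4/45 → sign −
step 3: pivot -3/4 → sign −
step 4: pivot 1/3 → sign +
signature = (1, 4, 0)

Answer: (1, 4, 0)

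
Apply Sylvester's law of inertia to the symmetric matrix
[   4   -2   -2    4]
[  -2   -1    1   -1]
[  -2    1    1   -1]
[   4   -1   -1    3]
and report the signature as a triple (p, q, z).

step 0: pivot 4 → sign +
step 1: pivot -2 → sign −
step 2: pivot -1/2 → sign −
step 3: pivot 2 → sign +
signature = (2, 2, 0)

Answer: (2, 2, 0)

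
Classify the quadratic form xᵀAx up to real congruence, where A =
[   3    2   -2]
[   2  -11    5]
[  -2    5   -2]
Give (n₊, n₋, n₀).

Answer: (1, 2, 0)

Derivation:
step 0: pivot 3 → sign +
step 1: pivot -37/3 → sign −
step 2: pivot -3/37 → sign −
signature = (1, 2, 0)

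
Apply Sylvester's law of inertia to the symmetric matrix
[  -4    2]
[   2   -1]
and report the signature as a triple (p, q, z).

Answer: (0, 1, 1)

Derivation:
step 0: pivot -4 → sign −
step 1: row/col 1 already zero → sign 0
signature = (0, 1, 1)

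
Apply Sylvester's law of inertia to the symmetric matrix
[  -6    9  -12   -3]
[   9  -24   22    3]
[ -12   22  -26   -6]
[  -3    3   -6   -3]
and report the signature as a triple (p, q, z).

Answer: (0, 4, 0)

Derivation:
step 0: pivot -6 → sign −
step 1: pivot -21/2 → sign −
step 2: pivot -10/21 → sign −
step 3: pivot -3/5 → sign −
signature = (0, 4, 0)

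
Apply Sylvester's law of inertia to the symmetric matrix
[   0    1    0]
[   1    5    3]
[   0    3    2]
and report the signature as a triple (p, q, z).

step 0: pivot 5 → sign +
step 1: pivot -1/5 → sign −
step 2: pivot 2 → sign +
signature = (2, 1, 0)

Answer: (2, 1, 0)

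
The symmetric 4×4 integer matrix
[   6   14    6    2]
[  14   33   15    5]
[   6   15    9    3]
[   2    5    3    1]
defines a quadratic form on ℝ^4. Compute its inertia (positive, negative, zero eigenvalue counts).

Answer: (2, 0, 2)

Derivation:
step 0: pivot 6 → sign +
step 1: pivot 1/3 → sign +
step 2: row/col 2 already zero → sign 0
step 3: row/col 3 already zero → sign 0
signature = (2, 0, 2)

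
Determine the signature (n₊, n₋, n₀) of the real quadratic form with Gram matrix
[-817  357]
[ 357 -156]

step 0: pivot -817 → sign −
step 1: pivot -3/817 → sign −
signature = (0, 2, 0)

Answer: (0, 2, 0)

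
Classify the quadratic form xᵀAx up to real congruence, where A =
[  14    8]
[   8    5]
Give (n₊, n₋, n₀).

step 0: pivot 14 → sign +
step 1: pivot 3/7 → sign +
signature = (2, 0, 0)

Answer: (2, 0, 0)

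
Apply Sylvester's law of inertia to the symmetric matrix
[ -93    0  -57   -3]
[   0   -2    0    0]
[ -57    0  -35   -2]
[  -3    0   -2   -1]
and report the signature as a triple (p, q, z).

Answer: (0, 4, 0)

Derivation:
step 0: pivot -93 → sign −
step 1: pivot -2 → sign −
step 2: pivot -2/31 → sign −
step 3: pivot -1/2 → sign −
signature = (0, 4, 0)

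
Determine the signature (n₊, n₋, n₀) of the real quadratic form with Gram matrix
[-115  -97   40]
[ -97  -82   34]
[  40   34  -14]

step 0: pivot -115 → sign −
step 1: pivot -21/115 → sign −
step 2: pivot 2/7 → sign +
signature = (1, 2, 0)

Answer: (1, 2, 0)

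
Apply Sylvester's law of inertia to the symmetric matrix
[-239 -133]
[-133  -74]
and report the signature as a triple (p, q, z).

step 0: pivot -239 → sign −
step 1: pivot 3/239 → sign +
signature = (1, 1, 0)

Answer: (1, 1, 0)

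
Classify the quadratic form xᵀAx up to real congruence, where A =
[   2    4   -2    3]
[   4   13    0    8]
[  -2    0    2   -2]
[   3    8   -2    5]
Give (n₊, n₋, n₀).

step 0: pivot 2 → sign +
step 1: pivot 5 → sign +
step 2: pivot -16/5 → sign −
step 3: pivot -3/16 → sign −
signature = (2, 2, 0)

Answer: (2, 2, 0)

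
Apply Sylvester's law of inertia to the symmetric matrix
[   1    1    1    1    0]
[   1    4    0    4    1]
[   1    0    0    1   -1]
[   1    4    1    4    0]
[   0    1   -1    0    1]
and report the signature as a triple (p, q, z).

step 0: pivot 1 → sign +
step 1: pivot 3 → sign +
step 2: pivot -4/3 → sign −
step 3: pivot 3/4 → sign +
step 4: pivot -2 → sign −
signature = (3, 2, 0)

Answer: (3, 2, 0)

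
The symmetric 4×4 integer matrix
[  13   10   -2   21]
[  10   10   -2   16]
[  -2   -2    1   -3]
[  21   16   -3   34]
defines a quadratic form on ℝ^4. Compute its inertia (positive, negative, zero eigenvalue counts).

step 0: pivot 13 → sign +
step 1: pivot 30/13 → sign +
step 2: pivot 3/5 → sign +
step 3: row/col 3 already zero → sign 0
signature = (3, 0, 1)

Answer: (3, 0, 1)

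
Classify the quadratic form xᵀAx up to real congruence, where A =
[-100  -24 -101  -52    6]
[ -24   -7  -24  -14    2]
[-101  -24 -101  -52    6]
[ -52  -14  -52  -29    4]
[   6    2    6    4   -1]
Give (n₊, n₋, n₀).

Answer: (1, 4, 0)

Derivation:
step 0: pivot -100 → sign −
step 1: pivot -31/25 → sign −
step 2: pivot 131/124 → sign +
step 3: pivot -19/131 → sign −
step 4: pivot -3/19 → sign −
signature = (1, 4, 0)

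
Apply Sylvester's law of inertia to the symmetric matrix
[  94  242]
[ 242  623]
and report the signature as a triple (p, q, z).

step 0: pivot 94 → sign +
step 1: pivot -1/47 → sign −
signature = (1, 1, 0)

Answer: (1, 1, 0)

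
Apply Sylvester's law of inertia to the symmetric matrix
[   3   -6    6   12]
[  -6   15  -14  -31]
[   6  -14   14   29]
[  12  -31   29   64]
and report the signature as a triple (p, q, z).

Answer: (3, 1, 0)

Derivation:
step 0: pivot 3 → sign +
step 1: pivot 3 → sign +
step 2: pivot 2/3 → sign +
step 3: pivot -1/2 → sign −
signature = (3, 1, 0)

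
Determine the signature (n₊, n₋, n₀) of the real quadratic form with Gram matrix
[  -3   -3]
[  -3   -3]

Answer: (0, 1, 1)

Derivation:
step 0: pivot -3 → sign −
step 1: row/col 1 already zero → sign 0
signature = (0, 1, 1)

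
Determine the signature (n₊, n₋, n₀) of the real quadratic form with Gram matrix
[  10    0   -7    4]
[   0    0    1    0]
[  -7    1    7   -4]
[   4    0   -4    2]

step 0: pivot 10 → sign +
step 1: pivot 21/10 → sign +
step 2: pivot -10/21 → sign −
step 3: pivot 2/5 → sign +
signature = (3, 1, 0)

Answer: (3, 1, 0)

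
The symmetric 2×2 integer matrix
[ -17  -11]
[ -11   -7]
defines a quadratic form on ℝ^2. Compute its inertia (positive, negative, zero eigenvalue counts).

step 0: pivot -17 → sign −
step 1: pivot 2/17 → sign +
signature = (1, 1, 0)

Answer: (1, 1, 0)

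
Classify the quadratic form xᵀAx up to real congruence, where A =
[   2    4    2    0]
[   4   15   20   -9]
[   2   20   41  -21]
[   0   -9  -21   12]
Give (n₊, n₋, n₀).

Answer: (4, 0, 0)

Derivation:
step 0: pivot 2 → sign +
step 1: pivot 7 → sign +
step 2: pivot 17/7 → sign +
step 3: pivot 6/17 → sign +
signature = (4, 0, 0)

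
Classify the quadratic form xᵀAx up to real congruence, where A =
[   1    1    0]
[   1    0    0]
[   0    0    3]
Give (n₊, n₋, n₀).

Answer: (2, 1, 0)

Derivation:
step 0: pivot 1 → sign +
step 1: pivot -1 → sign −
step 2: pivot 3 → sign +
signature = (2, 1, 0)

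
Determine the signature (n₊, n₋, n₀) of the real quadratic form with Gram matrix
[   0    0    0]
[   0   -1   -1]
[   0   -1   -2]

Answer: (0, 2, 1)

Derivation:
step 0: pivot -1 → sign −
step 1: pivot -1 → sign −
step 2: row/col 2 already zero → sign 0
signature = (0, 2, 1)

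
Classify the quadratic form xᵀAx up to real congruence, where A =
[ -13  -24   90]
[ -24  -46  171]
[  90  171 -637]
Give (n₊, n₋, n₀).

step 0: pivot -13 → sign −
step 1: pivot -22/13 → sign −
step 2: pivot -1/22 → sign −
signature = (0, 3, 0)

Answer: (0, 3, 0)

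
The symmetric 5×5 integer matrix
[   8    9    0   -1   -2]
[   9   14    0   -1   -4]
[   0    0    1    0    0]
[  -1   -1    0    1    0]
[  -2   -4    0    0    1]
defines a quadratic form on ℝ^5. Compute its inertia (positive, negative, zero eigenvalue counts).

step 0: pivot 8 → sign +
step 1: pivot 31/8 → sign +
step 2: pivot 1 → sign +
step 3: pivot 27/31 → sign +
step 4: pivot -1/3 → sign −
signature = (4, 1, 0)

Answer: (4, 1, 0)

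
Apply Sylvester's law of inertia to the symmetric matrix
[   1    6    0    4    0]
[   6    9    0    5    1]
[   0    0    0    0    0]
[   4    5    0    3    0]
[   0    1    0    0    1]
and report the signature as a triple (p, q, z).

Answer: (2, 2, 1)

Derivation:
step 0: pivot 1 → sign +
step 1: pivot -27 → sign −
step 2: pivot 10/27 → sign +
step 3: pivot -3/10 → sign −
step 4: row/col 4 already zero → sign 0
signature = (2, 2, 1)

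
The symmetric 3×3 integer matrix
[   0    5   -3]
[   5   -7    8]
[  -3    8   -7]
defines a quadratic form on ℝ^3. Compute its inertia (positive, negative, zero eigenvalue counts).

step 0: pivot -7 → sign −
step 1: pivot 25/7 → sign +
step 2: pivot 2/25 → sign +
signature = (2, 1, 0)

Answer: (2, 1, 0)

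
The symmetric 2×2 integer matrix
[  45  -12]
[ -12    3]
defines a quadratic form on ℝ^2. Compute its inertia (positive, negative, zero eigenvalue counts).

step 0: pivot 45 → sign +
step 1: pivot -1/5 → sign −
signature = (1, 1, 0)

Answer: (1, 1, 0)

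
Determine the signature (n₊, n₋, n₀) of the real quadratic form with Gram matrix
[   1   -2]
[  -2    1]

step 0: pivot 1 → sign +
step 1: pivot -3 → sign −
signature = (1, 1, 0)

Answer: (1, 1, 0)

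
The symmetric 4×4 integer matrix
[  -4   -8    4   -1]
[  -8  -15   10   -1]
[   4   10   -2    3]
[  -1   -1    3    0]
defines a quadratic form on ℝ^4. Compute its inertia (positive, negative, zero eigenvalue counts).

Answer: (1, 3, 0)

Derivation:
step 0: pivot -4 → sign −
step 1: pivot 1 → sign +
step 2: pivot -2 → sign −
step 3: pivot -3/4 → sign −
signature = (1, 3, 0)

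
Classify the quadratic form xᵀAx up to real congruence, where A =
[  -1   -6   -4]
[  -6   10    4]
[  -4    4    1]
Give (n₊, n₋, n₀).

Answer: (1, 2, 0)

Derivation:
step 0: pivot -1 → sign −
step 1: pivot 46 → sign +
step 2: pivot -1/23 → sign −
signature = (1, 2, 0)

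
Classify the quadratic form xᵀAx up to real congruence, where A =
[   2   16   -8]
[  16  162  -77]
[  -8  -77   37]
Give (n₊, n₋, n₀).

Answer: (3, 0, 0)

Derivation:
step 0: pivot 2 → sign +
step 1: pivot 34 → sign +
step 2: pivot 1/34 → sign +
signature = (3, 0, 0)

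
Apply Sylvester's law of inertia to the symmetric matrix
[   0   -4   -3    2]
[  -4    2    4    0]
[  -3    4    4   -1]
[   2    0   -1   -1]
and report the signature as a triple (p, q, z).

step 0: pivot 2 → sign +
step 1: pivot -8 → sign −
step 2: pivot -7/8 → sign −
step 3: pivot -3/7 → sign −
signature = (1, 3, 0)

Answer: (1, 3, 0)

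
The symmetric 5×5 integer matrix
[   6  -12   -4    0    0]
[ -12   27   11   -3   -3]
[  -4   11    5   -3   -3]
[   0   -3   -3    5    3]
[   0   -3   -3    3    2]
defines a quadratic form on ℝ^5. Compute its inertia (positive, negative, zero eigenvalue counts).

Answer: (3, 2, 0)

Derivation:
step 0: pivot 6 → sign +
step 1: pivot 3 → sign +
step 2: pivot -2/3 → sign −
step 3: pivot 2 → sign +
step 4: pivot -1 → sign −
signature = (3, 2, 0)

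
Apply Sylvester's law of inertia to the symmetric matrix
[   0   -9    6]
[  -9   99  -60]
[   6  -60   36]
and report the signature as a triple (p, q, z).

Answer: (1, 1, 1)

Derivation:
step 0: pivot 99 → sign +
step 1: pivot -9/11 → sign −
step 2: row/col 2 already zero → sign 0
signature = (1, 1, 1)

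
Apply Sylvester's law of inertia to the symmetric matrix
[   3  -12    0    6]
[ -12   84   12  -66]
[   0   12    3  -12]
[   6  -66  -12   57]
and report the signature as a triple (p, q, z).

step 0: pivot 3 → sign +
step 1: pivot 36 → sign +
step 2: pivot -1 → sign −
step 3: row/col 3 already zero → sign 0
signature = (2, 1, 1)

Answer: (2, 1, 1)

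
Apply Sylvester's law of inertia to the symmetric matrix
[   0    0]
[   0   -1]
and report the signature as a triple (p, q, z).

Answer: (0, 1, 1)

Derivation:
step 0: pivot -1 → sign −
step 1: row/col 1 already zero → sign 0
signature = (0, 1, 1)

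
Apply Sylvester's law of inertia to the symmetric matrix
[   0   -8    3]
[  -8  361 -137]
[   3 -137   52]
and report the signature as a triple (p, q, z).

Answer: (2, 1, 0)

Derivation:
step 0: pivot 361 → sign +
step 1: pivot -64/361 → sign −
step 2: pivot 1/64 → sign +
signature = (2, 1, 0)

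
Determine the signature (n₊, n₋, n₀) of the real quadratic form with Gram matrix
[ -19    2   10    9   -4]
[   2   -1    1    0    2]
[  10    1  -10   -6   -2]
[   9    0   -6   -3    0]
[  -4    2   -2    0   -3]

Answer: (2, 2, 1)

Derivation:
step 0: pivot -19 → sign −
step 1: pivot -15/19 → sign −
step 2: pivot 3/5 → sign +
step 3: pivot 1 → sign +
step 4: row/col 4 already zero → sign 0
signature = (2, 2, 1)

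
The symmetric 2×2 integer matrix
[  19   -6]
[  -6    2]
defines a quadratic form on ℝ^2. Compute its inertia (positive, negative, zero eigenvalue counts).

step 0: pivot 19 → sign +
step 1: pivot 2/19 → sign +
signature = (2, 0, 0)

Answer: (2, 0, 0)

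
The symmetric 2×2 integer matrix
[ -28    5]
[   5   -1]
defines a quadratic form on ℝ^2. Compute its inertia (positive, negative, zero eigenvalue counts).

step 0: pivot -28 → sign −
step 1: pivot -3/28 → sign −
signature = (0, 2, 0)

Answer: (0, 2, 0)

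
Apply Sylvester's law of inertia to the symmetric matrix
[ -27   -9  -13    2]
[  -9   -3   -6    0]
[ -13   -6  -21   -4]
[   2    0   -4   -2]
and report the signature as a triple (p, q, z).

step 0: pivot -27 → sign −
step 1: pivot -398/27 → sign −
step 2: pivot 75/398 → sign +
step 3: pivot -6/25 → sign −
signature = (1, 3, 0)

Answer: (1, 3, 0)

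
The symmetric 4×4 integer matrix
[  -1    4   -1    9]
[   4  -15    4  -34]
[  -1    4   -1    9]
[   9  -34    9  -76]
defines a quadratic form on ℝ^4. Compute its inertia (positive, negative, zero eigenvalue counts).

step 0: pivot -1 → sign −
step 1: pivot 1 → sign +
step 2: pivot 1 → sign +
step 3: row/col 3 already zero → sign 0
signature = (2, 1, 1)

Answer: (2, 1, 1)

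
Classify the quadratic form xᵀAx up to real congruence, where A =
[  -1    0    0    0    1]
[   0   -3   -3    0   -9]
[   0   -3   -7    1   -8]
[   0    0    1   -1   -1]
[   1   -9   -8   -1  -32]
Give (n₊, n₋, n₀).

step 0: pivot -1 → sign −
step 1: pivot -3 → sign −
step 2: pivot -4 → sign −
step 3: pivot -3/4 → sign −
step 4: pivot -3 → sign −
signature = (0, 5, 0)

Answer: (0, 5, 0)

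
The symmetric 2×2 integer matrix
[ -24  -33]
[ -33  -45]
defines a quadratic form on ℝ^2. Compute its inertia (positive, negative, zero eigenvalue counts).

step 0: pivot -24 → sign −
step 1: pivot 3/8 → sign +
signature = (1, 1, 0)

Answer: (1, 1, 0)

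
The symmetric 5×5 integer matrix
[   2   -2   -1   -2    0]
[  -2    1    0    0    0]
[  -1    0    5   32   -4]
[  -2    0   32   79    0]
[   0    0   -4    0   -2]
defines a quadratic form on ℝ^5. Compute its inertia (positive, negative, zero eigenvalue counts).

Answer: (3, 2, 0)

Derivation:
step 0: pivot 2 → sign +
step 1: pivot -1 → sign −
step 2: pivot 11/2 → sign +
step 3: pivot -117 → sign −
step 4: pivot 2/143 → sign +
signature = (3, 2, 0)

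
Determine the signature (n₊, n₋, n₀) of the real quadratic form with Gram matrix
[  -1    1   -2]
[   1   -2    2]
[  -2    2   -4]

step 0: pivot -1 → sign −
step 1: pivot -1 → sign −
step 2: row/col 2 already zero → sign 0
signature = (0, 2, 1)

Answer: (0, 2, 1)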